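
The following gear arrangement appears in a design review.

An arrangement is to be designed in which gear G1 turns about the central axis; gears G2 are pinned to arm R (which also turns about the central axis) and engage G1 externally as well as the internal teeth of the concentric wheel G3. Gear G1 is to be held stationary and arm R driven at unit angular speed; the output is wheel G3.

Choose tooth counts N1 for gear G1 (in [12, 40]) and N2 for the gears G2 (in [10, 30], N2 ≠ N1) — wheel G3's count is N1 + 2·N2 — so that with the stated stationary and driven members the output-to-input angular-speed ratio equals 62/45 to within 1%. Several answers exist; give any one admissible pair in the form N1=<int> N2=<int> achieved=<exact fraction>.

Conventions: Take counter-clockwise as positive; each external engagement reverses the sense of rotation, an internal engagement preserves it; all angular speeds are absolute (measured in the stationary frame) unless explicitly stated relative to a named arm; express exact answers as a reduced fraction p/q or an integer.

N1=17 N2=14 achieved=62/45

planetary set to be sized for 62/45 (Willis relation)
Willis with ω_sun = 0: ω_ring/ω_arm = (N1+N3)/N3; set equal to 62/45  ⇒  N3/N1 = 1/(62/45 − 1) = 45/17
N3 = N1 + 2·N2  ⇒  N2/N1 = (N3/N1 − 1)/2 = (45/17 − 1)/2 = 14/17
smallest multiple with N1 ≥ 12 and N2 ≥ 10: k = 1  ⇒  N1 = 1·17 = 17, N2 = 1·14 = 14 (N1 ≤ 40, N2 ≤ 30, N2 ≠ N1 ✓), N3 = 17 + 2·14 = 45
check: (N1+N3)/N3 with N1 = 17, N3 = 45 gives 62/45; |achieved − target| = 0 ≤ 31/2250 ✓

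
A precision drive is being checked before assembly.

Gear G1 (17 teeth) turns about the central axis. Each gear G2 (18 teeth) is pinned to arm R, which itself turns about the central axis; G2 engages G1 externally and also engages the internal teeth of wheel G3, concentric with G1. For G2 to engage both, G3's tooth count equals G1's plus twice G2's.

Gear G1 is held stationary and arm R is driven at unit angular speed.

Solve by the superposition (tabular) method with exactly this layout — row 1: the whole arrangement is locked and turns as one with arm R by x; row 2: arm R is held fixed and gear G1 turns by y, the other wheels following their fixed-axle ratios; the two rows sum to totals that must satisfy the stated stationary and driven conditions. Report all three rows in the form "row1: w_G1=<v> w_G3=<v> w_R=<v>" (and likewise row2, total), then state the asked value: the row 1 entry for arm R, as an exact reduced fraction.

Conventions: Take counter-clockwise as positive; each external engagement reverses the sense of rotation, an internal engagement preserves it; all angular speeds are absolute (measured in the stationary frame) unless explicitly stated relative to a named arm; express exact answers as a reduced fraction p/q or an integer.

row1: w_G1=1 w_G3=1 w_R=1
row2: w_G1=-1 w_G3=17/53 w_R=0
total: w_G1=0 w_G3=70/53 w_R=1
asked value: 1

recognized (axles ride arm R): planetary set, 17/18/53 teeth
row 1 — lock + rotate with arm: ω_sun = ω_ring = ω_arm = x
row 2 (arm held, sun turns y): ω_ring = −(17/53)·y, ω_arm = 0
boundary: total ω_sun = x + y = 0 and total ω_arm = x = 1  ⇒  y = -1, x = 1
row 2 ring = −(17/53)·(-1) = 17/53
totals (row 1 + row 2): sun 1 + (-1) = 0, ring 1 + 17/53 = 70/53, arm 1 + 0 = 1
asked cell (row1, arm) = 1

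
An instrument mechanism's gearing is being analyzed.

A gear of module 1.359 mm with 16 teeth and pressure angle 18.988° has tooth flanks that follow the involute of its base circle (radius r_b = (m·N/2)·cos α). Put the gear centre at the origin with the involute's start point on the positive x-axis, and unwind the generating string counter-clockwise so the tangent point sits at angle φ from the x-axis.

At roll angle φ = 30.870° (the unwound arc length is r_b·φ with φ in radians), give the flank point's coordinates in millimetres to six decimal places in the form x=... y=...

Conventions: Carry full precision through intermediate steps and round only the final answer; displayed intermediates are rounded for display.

single-mesh involute tooth geometry (16T wheel at module 1.359)
pitch radius r_p = m·N/2 = 1.359·16/2 = 10.872000
base radius r_b = r_p·cos α = 10.872000·cos 18.988° = 10.280419
roll angle φ = 30.870° = 0.53878314 rad
x = r_b·(cos φ + φ·sin φ) = 11.666003
y = r_b·(sin φ − φ·cos φ) = 0.520561

x=11.666003 y=0.520561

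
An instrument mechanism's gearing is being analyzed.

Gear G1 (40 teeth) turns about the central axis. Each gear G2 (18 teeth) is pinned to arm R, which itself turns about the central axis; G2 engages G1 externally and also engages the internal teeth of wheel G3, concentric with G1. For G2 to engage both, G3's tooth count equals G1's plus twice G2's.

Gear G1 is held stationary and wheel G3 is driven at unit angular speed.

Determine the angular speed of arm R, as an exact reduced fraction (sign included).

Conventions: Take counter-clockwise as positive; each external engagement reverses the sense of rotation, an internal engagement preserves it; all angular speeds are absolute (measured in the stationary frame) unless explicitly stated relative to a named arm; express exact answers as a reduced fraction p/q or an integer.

19/29

topology: planetary set — G1 40T / G2 18T / G3 76T, arm = carrier (Willis)
ring teeth: 40 + 2·18 = 76
40(ω_sun−ω_arm) = −76(ω_ring−ω_arm),  ω_sun = 0, ω_ring = 1
40(0−ω_arm) = −76(1−ω_arm)  ⇒  116·ω_arm = 76  ⇒  ω_arm = 19/29
exact speed ratio = 19/29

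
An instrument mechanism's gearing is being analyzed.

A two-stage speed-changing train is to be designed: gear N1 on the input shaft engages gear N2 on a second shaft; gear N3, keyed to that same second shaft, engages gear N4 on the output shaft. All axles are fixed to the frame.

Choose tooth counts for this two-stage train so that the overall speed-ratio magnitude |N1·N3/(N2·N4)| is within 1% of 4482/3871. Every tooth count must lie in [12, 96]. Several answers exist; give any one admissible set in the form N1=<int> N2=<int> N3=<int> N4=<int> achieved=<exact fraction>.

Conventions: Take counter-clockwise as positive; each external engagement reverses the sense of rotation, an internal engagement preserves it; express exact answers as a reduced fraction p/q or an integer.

N1=54 N2=49 N3=83 N4=79 achieved=4482/3871

2-stage fixed-axis compound train for ratio 4482/3871
target = 4482/3871 in lowest terms: an exact hit needs N1·N3 = k·4482 and N2·N4 = k·3871 for one integer k, every count in [12, 96]; additionally prefer no 1:1 stage (N1 ≠ N2, N3 ≠ N4)
k = 1: N1·N3 = 4482 = 54·83, N2·N4 = 3871 = 49·79
achieved = 54·83/(49·79) = 4482/3871; |achieved − target| = 0 ≤ 2241/193550 ✓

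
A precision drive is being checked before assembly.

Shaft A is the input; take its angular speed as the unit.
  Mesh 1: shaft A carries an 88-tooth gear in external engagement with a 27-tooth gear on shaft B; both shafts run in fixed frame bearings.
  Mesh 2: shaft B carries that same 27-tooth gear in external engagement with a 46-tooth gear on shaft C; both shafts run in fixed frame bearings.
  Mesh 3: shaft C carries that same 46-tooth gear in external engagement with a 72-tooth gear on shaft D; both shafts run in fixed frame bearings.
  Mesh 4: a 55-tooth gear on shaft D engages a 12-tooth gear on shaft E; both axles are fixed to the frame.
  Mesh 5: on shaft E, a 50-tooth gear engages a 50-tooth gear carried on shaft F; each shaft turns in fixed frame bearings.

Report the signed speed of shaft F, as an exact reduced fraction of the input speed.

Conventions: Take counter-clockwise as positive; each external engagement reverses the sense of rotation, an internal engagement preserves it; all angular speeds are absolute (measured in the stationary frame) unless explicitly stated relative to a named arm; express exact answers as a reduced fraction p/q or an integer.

-605/108

5-mesh fixed-axis compound train (all bearings frame-fixed)
mesh 1 [88T→27T]: |ω|/ω_in = 1×88/27 = 88/27, sense flips to −
mesh 2 [27T→46T]: |ω|/ω_in = (88/27)×27/46 = 44/23, sense flips to +
mesh 3 [46T→72T]: |ω|/ω_in = (44/23)×46/72 = 11/9, sense flips to −
mesh 4 [55T→12T]: |ω|/ω_in = (11/9)×55/12 = 605/108, sense flips to +
mesh 5 [50T→50T]: |ω|/ω_in = (605/108)×50/50 = 605/108, sense flips to −
signed output speed (× input speed) = -605/108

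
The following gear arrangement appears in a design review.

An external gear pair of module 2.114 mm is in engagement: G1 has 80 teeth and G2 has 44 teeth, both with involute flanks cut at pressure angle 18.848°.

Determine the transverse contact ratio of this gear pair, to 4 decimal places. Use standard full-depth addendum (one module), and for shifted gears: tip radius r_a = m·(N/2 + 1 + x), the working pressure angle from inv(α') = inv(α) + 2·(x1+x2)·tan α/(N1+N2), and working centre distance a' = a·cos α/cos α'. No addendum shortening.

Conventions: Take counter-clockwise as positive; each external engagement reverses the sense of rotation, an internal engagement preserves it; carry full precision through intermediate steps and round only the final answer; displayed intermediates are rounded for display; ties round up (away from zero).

1.8469

recognized (one external pair, fixed centres): single-mesh tooth geometry, m = 2.114, N1 = 80, N2 = 44
base radii: r_b1 = 80.025804, r_b2 = 44.014192
tip radii: r_a1 = 86.674000, r_a2 = 48.622000
no profile shift: α' = α, a' = a
action lengths: √(r_a1²−r_b1²) = 33.290434, √(r_a2²−r_b2²) = 20.660343
base pitch p_b = π·m·cos α = 6.285212
CR = (33.290434 + 20.660343 − 131.068000·sin 18.84800°)/6.285212 = 1.846895
contact ratio ≈ 1.8469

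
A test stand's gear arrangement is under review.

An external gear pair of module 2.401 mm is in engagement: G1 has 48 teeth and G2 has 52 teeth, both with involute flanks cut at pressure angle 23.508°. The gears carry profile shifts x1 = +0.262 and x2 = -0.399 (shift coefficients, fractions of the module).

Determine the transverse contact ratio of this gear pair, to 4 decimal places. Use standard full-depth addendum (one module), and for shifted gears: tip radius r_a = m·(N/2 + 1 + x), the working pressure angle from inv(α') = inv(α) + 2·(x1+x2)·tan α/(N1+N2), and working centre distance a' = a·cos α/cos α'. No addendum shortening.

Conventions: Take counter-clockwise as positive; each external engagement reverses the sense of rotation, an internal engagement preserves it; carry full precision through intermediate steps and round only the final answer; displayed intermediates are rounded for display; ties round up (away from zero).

1.5980

recognized (one external pair, fixed centres): single-mesh tooth geometry, m = 2.401, N1 = 48, N2 = 52
base radii: r_b1 = 52.841461, r_b2 = 57.244916
tip radii: r_a1 = 60.654062, r_a2 = 63.869001
inv(α') = inv(23.508°) + 2·(+0.262-0.399)·tan α/(48+52) = 0.02349457  ⇒  α' = 23.14070°
a' = a·cos α / cos α' = 120.0500·cos 23.508°/cos 23.14070° = 119.718627
action lengths: √(r_a1²−r_b1²) = 29.777428, √(r_a2²−r_b2²) = 28.324351
base pitch p_b = π·m·cos α = 6.916931
CR = (29.777428 + 28.324351 − 119.718627·sin 23.14070°)/6.916931 = 1.598037
contact ratio ≈ 1.5980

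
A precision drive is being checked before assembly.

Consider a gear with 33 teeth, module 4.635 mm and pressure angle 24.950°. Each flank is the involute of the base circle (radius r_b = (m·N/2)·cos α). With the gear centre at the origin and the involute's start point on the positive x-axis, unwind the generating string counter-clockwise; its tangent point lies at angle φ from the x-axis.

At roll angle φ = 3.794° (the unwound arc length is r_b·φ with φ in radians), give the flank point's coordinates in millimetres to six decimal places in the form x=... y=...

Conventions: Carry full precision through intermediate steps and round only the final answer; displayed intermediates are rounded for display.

topology: single-mesh involute geometry — m = 4.635, N = 33
pitch radius r_p = m·N/2 = 4.635·33/2 = 76.477500
base radius r_b = r_p·cos α = 76.477500·cos 24.950° = 69.340333
roll angle φ = 3.794° = 0.06621779 rad
x = r_b·(cos φ + φ·sin φ) = 69.492188
y = r_b·(sin φ − φ·cos φ) = 0.006708

x=69.492188 y=0.006708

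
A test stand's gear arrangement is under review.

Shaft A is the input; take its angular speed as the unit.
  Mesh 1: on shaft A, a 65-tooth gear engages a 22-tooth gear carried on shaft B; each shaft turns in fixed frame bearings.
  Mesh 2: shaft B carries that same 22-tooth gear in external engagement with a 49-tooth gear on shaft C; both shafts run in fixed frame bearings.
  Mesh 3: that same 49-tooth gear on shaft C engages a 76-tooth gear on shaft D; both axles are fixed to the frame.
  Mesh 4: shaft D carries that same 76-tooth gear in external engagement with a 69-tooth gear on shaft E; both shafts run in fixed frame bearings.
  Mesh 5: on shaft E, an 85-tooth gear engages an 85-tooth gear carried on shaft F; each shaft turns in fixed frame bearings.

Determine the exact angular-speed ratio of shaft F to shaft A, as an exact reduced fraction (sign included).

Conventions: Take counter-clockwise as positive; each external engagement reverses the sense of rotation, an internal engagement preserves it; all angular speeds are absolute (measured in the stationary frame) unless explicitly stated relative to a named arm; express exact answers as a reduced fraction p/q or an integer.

class = fixed-axis compound train [5 meshes; 5 ratios multiply, 5 sense flips]
mesh 1 [65T→22T]: running ratio 65/22, sense −
mesh 2 [22T→49T]: running ratio 65/49, sense +
mesh 3 [49T→76T]: running ratio 65/76, sense −
mesh 4 [76T→69T]: running ratio 65/69, sense +
mesh 5 [85T→85T]: running ratio 65/69, sense −
ω_out/ω_in = -65/69

-65/69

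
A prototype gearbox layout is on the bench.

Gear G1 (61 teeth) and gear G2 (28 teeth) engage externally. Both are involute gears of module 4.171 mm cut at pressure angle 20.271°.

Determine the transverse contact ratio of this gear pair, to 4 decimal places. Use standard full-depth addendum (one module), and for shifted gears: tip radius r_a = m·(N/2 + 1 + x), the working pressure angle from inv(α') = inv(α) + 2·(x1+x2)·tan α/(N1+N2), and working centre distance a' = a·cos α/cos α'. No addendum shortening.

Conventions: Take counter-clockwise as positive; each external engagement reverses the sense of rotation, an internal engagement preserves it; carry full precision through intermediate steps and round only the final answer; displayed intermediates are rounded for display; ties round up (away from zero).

1.6994

class = single-mesh tooth geometry [involute pair 61T × 28T, m = 4.171]
base radii: r_b1 = 119.336334, r_b2 = 54.777333
tip radii: r_a1 = 131.386500, r_a2 = 62.565000
no profile shift: α' = α, a' = a
action lengths: √(r_a1²−r_b1²) = 54.965916, √(r_a2²−r_b2²) = 30.229505
base pitch p_b = π·m·cos α = 12.292005
CR = (54.965916 + 30.229505 − 185.609500·sin 20.27100°)/12.292005 = 1.699396
contact ratio ≈ 1.6994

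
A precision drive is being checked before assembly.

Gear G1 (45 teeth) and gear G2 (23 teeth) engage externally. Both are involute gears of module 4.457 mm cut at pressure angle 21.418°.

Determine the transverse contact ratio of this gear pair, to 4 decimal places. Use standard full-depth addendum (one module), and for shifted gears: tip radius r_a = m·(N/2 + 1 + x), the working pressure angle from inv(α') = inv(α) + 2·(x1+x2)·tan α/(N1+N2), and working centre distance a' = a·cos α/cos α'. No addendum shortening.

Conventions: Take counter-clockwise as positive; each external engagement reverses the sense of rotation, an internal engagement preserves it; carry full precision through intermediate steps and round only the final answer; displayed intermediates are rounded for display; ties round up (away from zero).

recognized (one external pair, fixed centres): single-mesh tooth geometry, m = 4.457, N1 = 45, N2 = 23
base radii: r_b1 = 93.357105, r_b2 = 47.715854
tip radii: r_a1 = 104.739500, r_a2 = 55.712500
no profile shift: α' = α, a' = a
action lengths: √(r_a1²−r_b1²) = 47.484880, √(r_a2²−r_b2²) = 28.758998
base pitch p_b = π·m·cos α = 13.035111
CR = (47.484880 + 28.758998 − 151.538000·sin 21.41800°)/13.035111 = 1.603888
contact ratio ≈ 1.6039

1.6039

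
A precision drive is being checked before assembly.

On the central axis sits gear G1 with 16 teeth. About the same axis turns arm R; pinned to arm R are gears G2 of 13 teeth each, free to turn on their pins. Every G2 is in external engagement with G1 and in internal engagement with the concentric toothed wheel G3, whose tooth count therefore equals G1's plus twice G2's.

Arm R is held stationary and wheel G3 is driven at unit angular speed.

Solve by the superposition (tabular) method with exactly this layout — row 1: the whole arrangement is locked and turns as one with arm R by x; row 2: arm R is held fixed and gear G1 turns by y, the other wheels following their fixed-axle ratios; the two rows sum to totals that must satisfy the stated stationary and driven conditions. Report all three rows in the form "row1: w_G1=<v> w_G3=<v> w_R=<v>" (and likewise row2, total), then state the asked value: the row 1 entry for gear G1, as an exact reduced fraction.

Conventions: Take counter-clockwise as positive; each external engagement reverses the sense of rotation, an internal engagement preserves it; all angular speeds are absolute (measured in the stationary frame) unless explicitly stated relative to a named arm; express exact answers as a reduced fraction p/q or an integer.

row1: w_G1=0 w_G3=0 w_R=0
row2: w_G1=-21/8 w_G3=1 w_R=0
total: w_G1=-21/8 w_G3=1 w_R=0
asked value: 0

class = planetary set [G3 = 16+2·13 = 42; Willis about the carrier]
row 1 (train locked, turned with arm): all members turn x
row 2 — arm fixed, fixed-axis ratios: sun y, ring −(16/42)·y, arm 0
boundary: total ω_arm = x = 0 and total ω_ring = x − (16/42)·y = 1  ⇒  y = -21/8, x = 0
row 2 ring = −(16/42)·(-21/8) = 1
totals (row 1 + row 2): sun 0 + (-21/8) = -21/8, ring 0 + 1 = 1, arm 0 + 0 = 0
asked cell (row1, sun) = 0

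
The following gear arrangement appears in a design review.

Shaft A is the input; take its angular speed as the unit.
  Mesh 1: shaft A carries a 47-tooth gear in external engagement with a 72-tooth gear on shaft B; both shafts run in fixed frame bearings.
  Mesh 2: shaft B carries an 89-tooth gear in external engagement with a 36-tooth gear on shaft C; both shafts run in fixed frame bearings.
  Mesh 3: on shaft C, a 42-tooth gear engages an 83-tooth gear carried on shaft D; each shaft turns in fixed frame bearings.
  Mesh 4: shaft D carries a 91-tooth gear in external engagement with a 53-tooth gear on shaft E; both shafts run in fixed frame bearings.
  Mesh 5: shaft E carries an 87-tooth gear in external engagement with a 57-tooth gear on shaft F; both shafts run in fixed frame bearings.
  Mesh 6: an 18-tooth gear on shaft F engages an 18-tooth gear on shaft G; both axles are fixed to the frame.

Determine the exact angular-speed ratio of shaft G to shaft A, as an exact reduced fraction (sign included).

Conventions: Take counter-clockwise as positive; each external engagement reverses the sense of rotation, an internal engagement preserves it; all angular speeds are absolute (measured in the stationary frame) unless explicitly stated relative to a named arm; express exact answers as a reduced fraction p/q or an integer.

class = fixed-axis compound train [6 meshes; 6 ratios multiply, 6 sense flips]
mesh 1 [47T→72T]: running ratio 47/72, sense −
mesh 2 [89T→36T]: running ratio 4183/2592, sense +
mesh 3 [42T→83T]: running ratio 29281/35856, sense −
mesh 4 [91T→53T]: running ratio 2664571/1900368, sense +
mesh 5 [87T→57T]: running ratio 77272559/36106992, sense −
mesh 6 [18T→18T]: running ratio 77272559/36106992, sense +
ω_out/ω_in = 77272559/36106992

77272559/36106992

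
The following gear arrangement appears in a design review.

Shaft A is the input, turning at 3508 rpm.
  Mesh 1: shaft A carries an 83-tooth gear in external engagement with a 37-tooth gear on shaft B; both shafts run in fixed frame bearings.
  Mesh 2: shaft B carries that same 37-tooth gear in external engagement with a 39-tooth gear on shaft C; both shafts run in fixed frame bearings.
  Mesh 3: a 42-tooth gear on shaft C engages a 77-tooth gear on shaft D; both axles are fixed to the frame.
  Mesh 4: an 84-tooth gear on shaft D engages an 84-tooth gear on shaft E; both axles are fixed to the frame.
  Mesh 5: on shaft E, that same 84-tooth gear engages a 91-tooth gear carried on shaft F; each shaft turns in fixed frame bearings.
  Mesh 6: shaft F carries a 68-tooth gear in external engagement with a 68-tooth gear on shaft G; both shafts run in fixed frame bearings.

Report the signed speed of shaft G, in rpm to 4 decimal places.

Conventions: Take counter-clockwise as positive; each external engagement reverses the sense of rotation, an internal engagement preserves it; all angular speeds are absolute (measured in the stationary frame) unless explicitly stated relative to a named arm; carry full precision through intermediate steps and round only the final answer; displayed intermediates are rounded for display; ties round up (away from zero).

recognized (7 fixed axles, 6 meshes): fixed-axis compound train
mesh 1 [83T→37T]: ω = 3508.0000×83/37 = 7869.2973 rpm, sense flips to −
mesh 2 [37T→39T]: ω = 7869.2973×37/39 = 7465.7436 rpm, sense flips to +
mesh 3 [42T→77T]: ω = 7465.7436×42/77 = 4072.2238 rpm, sense flips to −
mesh 4 [84T→84T]: ω = 4072.2238×84/84 = 4072.2238 rpm, sense flips to +
mesh 5 [84T→91T]: ω = 4072.2238×84/91 = 3758.9758 rpm, sense flips to −
mesh 6 [68T→68T]: ω = 3758.9758×68/68 = 3758.9758 rpm, sense flips to +
signed output speed = +3758.9758 rpm

+3758.9758 rpm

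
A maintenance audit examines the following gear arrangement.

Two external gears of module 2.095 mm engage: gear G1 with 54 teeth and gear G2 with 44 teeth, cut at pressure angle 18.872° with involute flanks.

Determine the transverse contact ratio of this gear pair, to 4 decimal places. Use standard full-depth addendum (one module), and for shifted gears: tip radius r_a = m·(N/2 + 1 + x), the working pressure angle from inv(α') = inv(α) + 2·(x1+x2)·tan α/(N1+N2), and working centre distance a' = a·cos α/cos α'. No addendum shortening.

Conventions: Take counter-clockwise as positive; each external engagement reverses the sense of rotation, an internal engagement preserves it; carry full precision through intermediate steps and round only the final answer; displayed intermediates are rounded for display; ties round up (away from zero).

topology: single-mesh involute geometry — m = 2.095, 54T/44T pair
base radii: r_b1 = 53.524266, r_b2 = 43.612365
tip radii: r_a1 = 58.660000, r_a2 = 48.185000
no profile shift: α' = α, a' = a
action lengths: √(r_a1²−r_b1²) = 24.003095, √(r_a2²−r_b2²) = 20.487944
base pitch p_b = π·m·cos α = 6.227831
CR = (24.003095 + 20.487944 − 102.655000·sin 18.87200°)/6.227831 = 1.812310
contact ratio ≈ 1.8123

1.8123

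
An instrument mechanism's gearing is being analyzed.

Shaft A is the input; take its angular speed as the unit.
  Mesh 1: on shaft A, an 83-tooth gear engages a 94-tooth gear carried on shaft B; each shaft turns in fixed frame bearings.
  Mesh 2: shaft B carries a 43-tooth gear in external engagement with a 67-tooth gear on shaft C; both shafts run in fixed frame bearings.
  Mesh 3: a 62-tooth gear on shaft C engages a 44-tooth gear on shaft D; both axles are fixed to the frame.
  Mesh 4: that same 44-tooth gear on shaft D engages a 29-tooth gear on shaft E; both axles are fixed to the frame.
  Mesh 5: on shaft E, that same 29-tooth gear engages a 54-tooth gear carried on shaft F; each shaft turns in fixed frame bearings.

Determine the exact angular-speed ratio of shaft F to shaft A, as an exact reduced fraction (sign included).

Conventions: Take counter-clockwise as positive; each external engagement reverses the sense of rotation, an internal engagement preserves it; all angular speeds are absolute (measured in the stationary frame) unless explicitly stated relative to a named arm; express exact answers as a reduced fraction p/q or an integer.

-110639/170046

class = fixed-axis compound train [5 meshes; 5 ratios multiply, 5 sense flips]
mesh 1 [83T→94T]: running ratio 83/94, sense −
mesh 2 [43T→67T]: running ratio 3569/6298, sense +
mesh 3 [62T→44T]: running ratio 110639/138556, sense −
mesh 4 [44T→29T]: running ratio 110639/91321, sense +
mesh 5 [29T→54T]: running ratio 110639/170046, sense −
ω_out/ω_in = -110639/170046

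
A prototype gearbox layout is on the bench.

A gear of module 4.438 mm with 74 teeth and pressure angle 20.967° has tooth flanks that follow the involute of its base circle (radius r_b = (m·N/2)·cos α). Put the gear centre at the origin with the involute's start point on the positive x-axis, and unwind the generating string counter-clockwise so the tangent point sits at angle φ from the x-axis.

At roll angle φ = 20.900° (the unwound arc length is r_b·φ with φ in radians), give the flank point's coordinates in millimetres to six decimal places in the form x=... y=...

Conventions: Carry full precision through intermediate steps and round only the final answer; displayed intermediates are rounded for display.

x=163.197795 y=2.447917

topology: single-mesh involute geometry — m = 4.438, N = 74
pitch radius r_p = m·N/2 = 4.438·74/2 = 164.206000
base radius r_b = r_p·cos α = 164.206000·cos 20.967° = 153.333375
roll angle φ = 20.900° = 0.36477381 rad
x = r_b·(cos φ + φ·sin φ) = 163.197795
y = r_b·(sin φ − φ·cos φ) = 2.447917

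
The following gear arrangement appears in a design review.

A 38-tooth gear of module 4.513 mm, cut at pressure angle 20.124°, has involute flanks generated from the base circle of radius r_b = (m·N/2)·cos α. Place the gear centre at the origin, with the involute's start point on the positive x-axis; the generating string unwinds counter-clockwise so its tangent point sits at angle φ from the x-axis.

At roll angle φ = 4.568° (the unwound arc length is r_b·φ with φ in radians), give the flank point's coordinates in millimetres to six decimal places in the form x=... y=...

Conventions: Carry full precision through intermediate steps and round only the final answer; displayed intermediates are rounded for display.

recognized (one wheel, involute flank): single-mesh tooth geometry, m = 4.513, N = 38
pitch radius r_p = m·N/2 = 4.513·38/2 = 85.747000
base radius r_b = r_p·cos α = 85.747000·cos 20.124° = 80.512164
roll angle φ = 4.568° = 0.07972664 rad
x = r_b·(cos φ + φ·sin φ) = 80.767639
y = r_b·(sin φ − φ·cos φ) = 0.013592

x=80.767639 y=0.013592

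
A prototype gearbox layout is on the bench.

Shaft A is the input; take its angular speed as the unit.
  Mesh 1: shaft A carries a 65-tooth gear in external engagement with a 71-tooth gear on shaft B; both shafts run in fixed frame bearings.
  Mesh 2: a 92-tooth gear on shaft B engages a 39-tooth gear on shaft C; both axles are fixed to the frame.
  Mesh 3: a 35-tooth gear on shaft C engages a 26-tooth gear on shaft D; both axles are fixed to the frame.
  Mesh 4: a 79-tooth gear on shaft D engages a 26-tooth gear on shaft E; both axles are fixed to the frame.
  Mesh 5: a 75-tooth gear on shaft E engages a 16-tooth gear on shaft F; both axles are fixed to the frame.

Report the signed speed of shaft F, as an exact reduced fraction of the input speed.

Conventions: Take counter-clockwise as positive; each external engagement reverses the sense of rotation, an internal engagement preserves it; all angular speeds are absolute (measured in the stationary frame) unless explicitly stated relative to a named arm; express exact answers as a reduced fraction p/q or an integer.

-7949375/191984

5-mesh fixed-axis compound train (all bearings frame-fixed)
mesh 1 [65T→71T]: |ω|/ω_in = 1×65/71 = 65/71, sense flips to −
mesh 2 [92T→39T]: |ω|/ω_in = (65/71)×92/39 = 460/213, sense flips to +
mesh 3 [35T→26T]: |ω|/ω_in = (460/213)×35/26 = 8050/2769, sense flips to −
mesh 4 [79T→26T]: |ω|/ω_in = (8050/2769)×79/26 = 317975/35997, sense flips to +
mesh 5 [75T→16T]: |ω|/ω_in = (317975/35997)×75/16 = 7949375/191984, sense flips to −
signed output speed (× input speed) = -7949375/191984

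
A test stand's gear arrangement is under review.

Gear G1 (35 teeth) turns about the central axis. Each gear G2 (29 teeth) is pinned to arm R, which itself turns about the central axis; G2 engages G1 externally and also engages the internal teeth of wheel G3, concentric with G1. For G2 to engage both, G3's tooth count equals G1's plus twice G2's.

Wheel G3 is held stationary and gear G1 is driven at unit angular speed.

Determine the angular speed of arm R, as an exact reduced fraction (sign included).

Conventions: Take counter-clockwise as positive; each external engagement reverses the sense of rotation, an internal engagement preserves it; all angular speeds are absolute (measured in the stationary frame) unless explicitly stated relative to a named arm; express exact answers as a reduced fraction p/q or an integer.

class = planetary set [G3 = 35+2·29 = 93; Willis about the carrier]
ring teeth: 35 + 2·29 = 93
35(ω_sun−ω_arm) = −93(ω_ring−ω_arm),  ω_ring = 0, ω_sun = 1
35(1−ω_arm) = −93(0−ω_arm)  ⇒  128·ω_arm = 35  ⇒  ω_arm = 35/128
exact speed ratio = 35/128

35/128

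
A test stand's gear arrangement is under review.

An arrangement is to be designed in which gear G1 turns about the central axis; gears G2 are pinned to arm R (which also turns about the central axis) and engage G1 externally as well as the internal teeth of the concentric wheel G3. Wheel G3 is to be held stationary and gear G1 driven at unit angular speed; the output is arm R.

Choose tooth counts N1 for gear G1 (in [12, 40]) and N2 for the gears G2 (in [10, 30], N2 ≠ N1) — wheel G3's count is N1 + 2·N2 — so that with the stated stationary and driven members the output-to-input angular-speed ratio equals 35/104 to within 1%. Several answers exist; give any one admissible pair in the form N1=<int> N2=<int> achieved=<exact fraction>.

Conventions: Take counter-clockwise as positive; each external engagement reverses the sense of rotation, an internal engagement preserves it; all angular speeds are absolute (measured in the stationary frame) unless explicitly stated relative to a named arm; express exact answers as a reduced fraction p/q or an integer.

planetary set to be sized for 35/104 (Willis relation)
Willis with ω_ring = 0: ω_arm/ω_sun = N1/(N1+N3); set equal to 35/104  ⇒  N3/N1 = 1/(35/104) − 1 = 69/35
N3 = N1 + 2·N2  ⇒  N2/N1 = (N3/N1 − 1)/2 = (69/35 − 1)/2 = 17/35
smallest multiple with N1 ≥ 12 and N2 ≥ 10: k = 1  ⇒  N1 = 1·35 = 35, N2 = 1·17 = 17 (N1 ≤ 40, N2 ≤ 30, N2 ≠ N1 ✓), N3 = 35 + 2·17 = 69
check: N1/(N1+N3) with N1 = 35, N3 = 69 gives 35/104; |achieved − target| = 0 ≤ 7/2080 ✓

N1=35 N2=17 achieved=35/104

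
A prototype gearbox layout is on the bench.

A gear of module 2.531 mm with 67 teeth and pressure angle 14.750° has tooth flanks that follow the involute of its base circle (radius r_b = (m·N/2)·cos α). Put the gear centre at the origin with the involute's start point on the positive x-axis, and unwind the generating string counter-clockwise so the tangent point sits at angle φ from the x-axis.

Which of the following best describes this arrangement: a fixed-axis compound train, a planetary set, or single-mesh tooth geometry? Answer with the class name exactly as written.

recognized (one wheel, involute flank): single-mesh tooth geometry, m = 2.531, N = 67
classification: single-mesh tooth geometry

single-mesh tooth geometry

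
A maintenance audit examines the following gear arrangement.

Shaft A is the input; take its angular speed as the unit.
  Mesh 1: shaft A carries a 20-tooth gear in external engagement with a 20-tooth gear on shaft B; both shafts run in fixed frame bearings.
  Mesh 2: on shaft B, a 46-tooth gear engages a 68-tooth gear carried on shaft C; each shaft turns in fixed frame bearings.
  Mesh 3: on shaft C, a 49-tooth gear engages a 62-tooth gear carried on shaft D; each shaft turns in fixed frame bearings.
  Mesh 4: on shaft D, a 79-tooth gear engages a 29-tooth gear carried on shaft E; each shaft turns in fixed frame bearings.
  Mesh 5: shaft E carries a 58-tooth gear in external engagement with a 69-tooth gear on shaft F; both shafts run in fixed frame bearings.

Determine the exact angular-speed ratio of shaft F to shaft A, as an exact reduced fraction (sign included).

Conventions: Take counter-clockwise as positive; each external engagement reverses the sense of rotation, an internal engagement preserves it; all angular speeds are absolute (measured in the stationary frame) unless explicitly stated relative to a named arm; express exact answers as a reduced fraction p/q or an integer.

class = fixed-axis compound train [5 meshes; 5 ratios multiply, 5 sense flips]
mesh 1 [20T→20T]: running ratio 1, sense −
mesh 2 [46T→68T]: running ratio 23/34, sense +
mesh 3 [49T→62T]: running ratio 1127/2108, sense −
mesh 4 [79T→29T]: running ratio 89033/61132, sense +
mesh 5 [58T→69T]: running ratio 3871/3162, sense −
ω_out/ω_in = -3871/3162

-3871/3162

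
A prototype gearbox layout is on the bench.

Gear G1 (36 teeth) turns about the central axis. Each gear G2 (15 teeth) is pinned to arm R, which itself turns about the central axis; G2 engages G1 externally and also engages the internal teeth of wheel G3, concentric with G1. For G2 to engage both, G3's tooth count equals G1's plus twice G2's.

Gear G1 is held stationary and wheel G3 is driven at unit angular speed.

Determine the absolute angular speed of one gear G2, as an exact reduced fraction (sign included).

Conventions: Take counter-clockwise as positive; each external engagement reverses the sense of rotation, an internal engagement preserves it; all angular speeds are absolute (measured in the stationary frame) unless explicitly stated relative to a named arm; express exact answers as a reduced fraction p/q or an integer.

recognized (axles ride arm R): planetary set, 36/15/66 teeth
ring teeth: 36 + 2·15 = 66
36(ω_sun−ω_arm) = −66(ω_ring−ω_arm),  ω_sun = 0, ω_ring = 1
36(0−ω_arm) = −66(1−ω_arm)  ⇒  102·ω_arm = 66  ⇒  ω_arm = 11/17
sun–planet mesh: 36·(0−11/17) = −15·(ω_p−ω_arm)  ⇒  ω_p−ω_arm = 132/85
ω_p = 11/17 + 132/85 = 11/5
exact speed ratio = 11/5

11/5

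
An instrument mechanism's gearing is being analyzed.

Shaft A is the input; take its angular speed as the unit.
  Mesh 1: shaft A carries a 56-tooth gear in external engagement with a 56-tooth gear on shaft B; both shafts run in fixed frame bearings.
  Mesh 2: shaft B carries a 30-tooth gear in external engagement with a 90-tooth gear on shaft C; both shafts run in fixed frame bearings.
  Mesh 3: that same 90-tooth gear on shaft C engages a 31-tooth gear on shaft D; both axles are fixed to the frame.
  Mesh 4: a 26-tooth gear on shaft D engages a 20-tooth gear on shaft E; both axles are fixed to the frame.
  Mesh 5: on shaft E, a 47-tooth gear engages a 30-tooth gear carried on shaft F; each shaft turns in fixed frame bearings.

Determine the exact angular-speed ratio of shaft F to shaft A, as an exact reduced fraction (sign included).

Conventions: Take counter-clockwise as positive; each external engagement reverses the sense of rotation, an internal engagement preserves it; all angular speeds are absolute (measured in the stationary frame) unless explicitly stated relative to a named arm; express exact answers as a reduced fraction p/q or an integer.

-611/310

class = fixed-axis compound train [5 meshes; 5 ratios multiply, 5 sense flips]
mesh 1 [56T→56T]: running ratio 1, sense −
mesh 2 [30T→90T]: running ratio 1/3, sense +
mesh 3 [90T→31T]: running ratio 30/31, sense −
mesh 4 [26T→20T]: running ratio 39/31, sense +
mesh 5 [47T→30T]: running ratio 611/310, sense −
ω_out/ω_in = -611/310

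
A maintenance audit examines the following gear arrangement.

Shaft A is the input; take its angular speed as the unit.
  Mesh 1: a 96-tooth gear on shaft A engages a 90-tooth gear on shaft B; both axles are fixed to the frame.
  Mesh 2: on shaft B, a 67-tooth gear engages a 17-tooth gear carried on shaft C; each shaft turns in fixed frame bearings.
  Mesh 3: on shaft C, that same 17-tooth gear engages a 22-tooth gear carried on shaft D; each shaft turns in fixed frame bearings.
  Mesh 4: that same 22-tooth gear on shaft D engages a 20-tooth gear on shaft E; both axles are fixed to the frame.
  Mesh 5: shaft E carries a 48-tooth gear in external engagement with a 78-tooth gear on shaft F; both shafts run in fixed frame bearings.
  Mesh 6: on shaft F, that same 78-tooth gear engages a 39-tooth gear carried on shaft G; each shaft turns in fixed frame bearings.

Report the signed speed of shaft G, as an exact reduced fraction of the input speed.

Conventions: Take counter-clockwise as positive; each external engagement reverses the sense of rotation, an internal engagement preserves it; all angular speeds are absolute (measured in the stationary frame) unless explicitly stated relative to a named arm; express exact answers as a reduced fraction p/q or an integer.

4288/975

6-mesh fixed-axis compound train (all bearings frame-fixed)
mesh 1 [96T→90T]: |ω|/ω_in = 1×96/90 = 16/15, sense flips to −
mesh 2 [67T→17T]: |ω|/ω_in = (16/15)×67/17 = 1072/255, sense flips to +
mesh 3 [17T→22T]: |ω|/ω_in = (1072/255)×17/22 = 536/165, sense flips to −
mesh 4 [22T→20T]: |ω|/ω_in = (536/165)×22/20 = 268/75, sense flips to +
mesh 5 [48T→78T]: |ω|/ω_in = (268/75)×48/78 = 2144/975, sense flips to −
mesh 6 [78T→39T]: |ω|/ω_in = (2144/975)×78/39 = 4288/975, sense flips to +
signed output speed (× input speed) = 4288/975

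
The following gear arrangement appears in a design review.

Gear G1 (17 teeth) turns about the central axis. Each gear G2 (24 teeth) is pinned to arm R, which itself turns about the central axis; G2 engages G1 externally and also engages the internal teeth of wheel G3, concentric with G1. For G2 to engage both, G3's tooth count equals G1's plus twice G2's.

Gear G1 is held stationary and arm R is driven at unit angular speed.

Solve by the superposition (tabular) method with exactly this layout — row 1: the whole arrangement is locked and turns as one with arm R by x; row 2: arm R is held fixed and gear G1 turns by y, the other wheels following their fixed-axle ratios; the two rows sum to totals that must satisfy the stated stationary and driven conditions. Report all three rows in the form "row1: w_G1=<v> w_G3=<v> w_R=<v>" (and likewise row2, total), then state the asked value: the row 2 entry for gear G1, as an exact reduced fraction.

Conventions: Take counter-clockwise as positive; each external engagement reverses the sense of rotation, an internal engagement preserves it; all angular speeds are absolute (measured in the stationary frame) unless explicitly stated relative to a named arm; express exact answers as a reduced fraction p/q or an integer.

row1: w_G1=1 w_G3=1 w_R=1
row2: w_G1=-1 w_G3=17/65 w_R=0
total: w_G1=0 w_G3=82/65 w_R=1
asked value: -1

planetary set (17T centre, 24T on arm, 65T internal) — Willis relation
row 1: whole set turns with the arm by x
superposition row 2 [arm held]: sun y, ring −(17/65)·y, arm 0
boundary: total ω_sun = x + y = 0 and total ω_arm = x = 1  ⇒  y = -1, x = 1
row 2 ring = −(17/65)·(-1) = 17/65
totals (row 1 + row 2): sun 1 + (-1) = 0, ring 1 + 17/65 = 82/65, arm 1 + 0 = 1
asked cell (row2, sun) = -1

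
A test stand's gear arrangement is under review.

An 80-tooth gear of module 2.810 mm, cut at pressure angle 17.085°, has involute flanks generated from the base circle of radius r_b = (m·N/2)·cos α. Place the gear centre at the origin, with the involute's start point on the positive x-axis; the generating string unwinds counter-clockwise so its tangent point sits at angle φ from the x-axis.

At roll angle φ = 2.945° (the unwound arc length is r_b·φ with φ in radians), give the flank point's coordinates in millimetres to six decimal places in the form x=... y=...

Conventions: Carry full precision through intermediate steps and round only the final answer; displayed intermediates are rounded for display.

x=107.581615 y=0.004862

single-mesh involute tooth geometry (80T wheel at module 2.810)
pitch radius r_p = m·N/2 = 2.810·80/2 = 112.400000
base radius r_b = r_p·cos α = 112.400000·cos 17.085° = 107.439784
roll angle φ = 2.945° = 0.05139995 rad
x = r_b·(cos φ + φ·sin φ) = 107.581615
y = r_b·(sin φ − φ·cos φ) = 0.004862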